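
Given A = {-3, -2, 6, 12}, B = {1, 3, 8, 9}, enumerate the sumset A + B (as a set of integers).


A + B = {a + b : a ∈ A, b ∈ B}.
Enumerate all |A|·|B| = 4·4 = 16 pairs (a, b) and collect distinct sums.
a = -3: -3+1=-2, -3+3=0, -3+8=5, -3+9=6
a = -2: -2+1=-1, -2+3=1, -2+8=6, -2+9=7
a = 6: 6+1=7, 6+3=9, 6+8=14, 6+9=15
a = 12: 12+1=13, 12+3=15, 12+8=20, 12+9=21
Collecting distinct sums: A + B = {-2, -1, 0, 1, 5, 6, 7, 9, 13, 14, 15, 20, 21}
|A + B| = 13

A + B = {-2, -1, 0, 1, 5, 6, 7, 9, 13, 14, 15, 20, 21}


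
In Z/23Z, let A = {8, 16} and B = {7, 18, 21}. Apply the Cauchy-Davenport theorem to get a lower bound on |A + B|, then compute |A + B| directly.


Cauchy-Davenport: |A + B| ≥ min(p, |A| + |B| - 1) for A, B nonempty in Z/pZ.
|A| = 2, |B| = 3, p = 23.
CD lower bound = min(23, 2 + 3 - 1) = min(23, 4) = 4.
Compute A + B mod 23 directly:
a = 8: 8+7=15, 8+18=3, 8+21=6
a = 16: 16+7=0, 16+18=11, 16+21=14
A + B = {0, 3, 6, 11, 14, 15}, so |A + B| = 6.
Verify: 6 ≥ 4? Yes ✓.

CD lower bound = 4, actual |A + B| = 6.


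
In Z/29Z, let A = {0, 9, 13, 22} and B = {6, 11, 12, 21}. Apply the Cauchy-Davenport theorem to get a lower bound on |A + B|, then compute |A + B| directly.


Cauchy-Davenport: |A + B| ≥ min(p, |A| + |B| - 1) for A, B nonempty in Z/pZ.
|A| = 4, |B| = 4, p = 29.
CD lower bound = min(29, 4 + 4 - 1) = min(29, 7) = 7.
Compute A + B mod 29 directly:
a = 0: 0+6=6, 0+11=11, 0+12=12, 0+21=21
a = 9: 9+6=15, 9+11=20, 9+12=21, 9+21=1
a = 13: 13+6=19, 13+11=24, 13+12=25, 13+21=5
a = 22: 22+6=28, 22+11=4, 22+12=5, 22+21=14
A + B = {1, 4, 5, 6, 11, 12, 14, 15, 19, 20, 21, 24, 25, 28}, so |A + B| = 14.
Verify: 14 ≥ 7? Yes ✓.

CD lower bound = 7, actual |A + B| = 14.


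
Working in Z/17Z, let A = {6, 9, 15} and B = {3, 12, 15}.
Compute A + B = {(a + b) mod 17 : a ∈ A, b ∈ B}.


Work in Z/17Z: reduce every sum a + b modulo 17.
Enumerate all 9 pairs:
a = 6: 6+3=9, 6+12=1, 6+15=4
a = 9: 9+3=12, 9+12=4, 9+15=7
a = 15: 15+3=1, 15+12=10, 15+15=13
Distinct residues collected: {1, 4, 7, 9, 10, 12, 13}
|A + B| = 7 (out of 17 total residues).

A + B = {1, 4, 7, 9, 10, 12, 13}


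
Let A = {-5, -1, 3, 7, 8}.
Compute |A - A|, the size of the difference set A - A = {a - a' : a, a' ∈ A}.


A - A = {a - a' : a, a' ∈ A}; |A| = 5.
Bounds: 2|A|-1 ≤ |A - A| ≤ |A|² - |A| + 1, i.e. 9 ≤ |A - A| ≤ 21.
Note: 0 ∈ A - A always (from a - a). The set is symmetric: if d ∈ A - A then -d ∈ A - A.
Enumerate nonzero differences d = a - a' with a > a' (then include -d):
Positive differences: {1, 4, 5, 8, 9, 12, 13}
Full difference set: {0} ∪ (positive diffs) ∪ (negative diffs).
|A - A| = 1 + 2·7 = 15 (matches direct enumeration: 15).

|A - A| = 15


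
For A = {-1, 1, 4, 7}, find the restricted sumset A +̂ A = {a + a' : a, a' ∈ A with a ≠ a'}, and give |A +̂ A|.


Restricted sumset: A +̂ A = {a + a' : a ∈ A, a' ∈ A, a ≠ a'}.
Equivalently, take A + A and drop any sum 2a that is achievable ONLY as a + a for a ∈ A (i.e. sums representable only with equal summands).
Enumerate pairs (a, a') with a < a' (symmetric, so each unordered pair gives one sum; this covers all a ≠ a'):
  -1 + 1 = 0
  -1 + 4 = 3
  -1 + 7 = 6
  1 + 4 = 5
  1 + 7 = 8
  4 + 7 = 11
Collected distinct sums: {0, 3, 5, 6, 8, 11}
|A +̂ A| = 6
(Reference bound: |A +̂ A| ≥ 2|A| - 3 for |A| ≥ 2, with |A| = 4 giving ≥ 5.)

|A +̂ A| = 6


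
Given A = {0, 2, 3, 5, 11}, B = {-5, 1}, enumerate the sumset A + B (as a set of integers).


A + B = {a + b : a ∈ A, b ∈ B}.
Enumerate all |A|·|B| = 5·2 = 10 pairs (a, b) and collect distinct sums.
a = 0: 0+-5=-5, 0+1=1
a = 2: 2+-5=-3, 2+1=3
a = 3: 3+-5=-2, 3+1=4
a = 5: 5+-5=0, 5+1=6
a = 11: 11+-5=6, 11+1=12
Collecting distinct sums: A + B = {-5, -3, -2, 0, 1, 3, 4, 6, 12}
|A + B| = 9

A + B = {-5, -3, -2, 0, 1, 3, 4, 6, 12}


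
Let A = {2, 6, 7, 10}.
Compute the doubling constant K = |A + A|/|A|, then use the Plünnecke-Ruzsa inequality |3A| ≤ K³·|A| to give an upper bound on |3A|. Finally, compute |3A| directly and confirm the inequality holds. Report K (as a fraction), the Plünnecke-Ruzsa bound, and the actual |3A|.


|A| = 4.
Step 1: Compute A + A by enumerating all 16 pairs.
A + A = {4, 8, 9, 12, 13, 14, 16, 17, 20}, so |A + A| = 9.
Step 2: Doubling constant K = |A + A|/|A| = 9/4 = 9/4 ≈ 2.2500.
Step 3: Plünnecke-Ruzsa gives |3A| ≤ K³·|A| = (2.2500)³ · 4 ≈ 45.5625.
Step 4: Compute 3A = A + A + A directly by enumerating all triples (a,b,c) ∈ A³; |3A| = 16.
Step 5: Check 16 ≤ 45.5625? Yes ✓.

K = 9/4, Plünnecke-Ruzsa bound K³|A| ≈ 45.5625, |3A| = 16, inequality holds.


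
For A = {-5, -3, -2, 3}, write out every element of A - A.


A - A = {a - a' : a, a' ∈ A}.
Compute a - a' for each ordered pair (a, a'):
a = -5: -5--5=0, -5--3=-2, -5--2=-3, -5-3=-8
a = -3: -3--5=2, -3--3=0, -3--2=-1, -3-3=-6
a = -2: -2--5=3, -2--3=1, -2--2=0, -2-3=-5
a = 3: 3--5=8, 3--3=6, 3--2=5, 3-3=0
Collecting distinct values (and noting 0 appears from a-a):
A - A = {-8, -6, -5, -3, -2, -1, 0, 1, 2, 3, 5, 6, 8}
|A - A| = 13

A - A = {-8, -6, -5, -3, -2, -1, 0, 1, 2, 3, 5, 6, 8}


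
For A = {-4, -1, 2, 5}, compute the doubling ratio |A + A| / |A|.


|A| = 4.
Compute A + A by enumerating all 16 pairs.
A + A = {-8, -5, -2, 1, 4, 7, 10}, so |A + A| = 7.
K = |A + A| / |A| = 7/4 (already in lowest terms) ≈ 1.7500.
Reference: AP of size 4 gives K = 7/4 ≈ 1.7500; a fully generic set of size 4 gives K ≈ 2.5000.

|A| = 4, |A + A| = 7, K = 7/4.


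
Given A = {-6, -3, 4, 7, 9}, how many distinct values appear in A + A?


A + A = {a + a' : a, a' ∈ A}; |A| = 5.
General bounds: 2|A| - 1 ≤ |A + A| ≤ |A|(|A|+1)/2, i.e. 9 ≤ |A + A| ≤ 15.
Lower bound 2|A|-1 is attained iff A is an arithmetic progression.
Enumerate sums a + a' for a ≤ a' (symmetric, so this suffices):
a = -6: -6+-6=-12, -6+-3=-9, -6+4=-2, -6+7=1, -6+9=3
a = -3: -3+-3=-6, -3+4=1, -3+7=4, -3+9=6
a = 4: 4+4=8, 4+7=11, 4+9=13
a = 7: 7+7=14, 7+9=16
a = 9: 9+9=18
Distinct sums: {-12, -9, -6, -2, 1, 3, 4, 6, 8, 11, 13, 14, 16, 18}
|A + A| = 14

|A + A| = 14


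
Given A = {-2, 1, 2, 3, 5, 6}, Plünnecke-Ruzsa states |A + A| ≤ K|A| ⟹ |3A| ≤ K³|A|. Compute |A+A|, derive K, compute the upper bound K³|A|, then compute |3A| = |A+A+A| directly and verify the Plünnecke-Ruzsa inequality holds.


|A| = 6.
Step 1: Compute A + A by enumerating all 36 pairs.
A + A = {-4, -1, 0, 1, 2, 3, 4, 5, 6, 7, 8, 9, 10, 11, 12}, so |A + A| = 15.
Step 2: Doubling constant K = |A + A|/|A| = 15/6 = 15/6 ≈ 2.5000.
Step 3: Plünnecke-Ruzsa gives |3A| ≤ K³·|A| = (2.5000)³ · 6 ≈ 93.7500.
Step 4: Compute 3A = A + A + A directly by enumerating all triples (a,b,c) ∈ A³; |3A| = 23.
Step 5: Check 23 ≤ 93.7500? Yes ✓.

K = 15/6, Plünnecke-Ruzsa bound K³|A| ≈ 93.7500, |3A| = 23, inequality holds.


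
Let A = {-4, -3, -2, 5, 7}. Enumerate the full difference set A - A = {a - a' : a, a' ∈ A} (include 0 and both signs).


A - A = {a - a' : a, a' ∈ A}.
Compute a - a' for each ordered pair (a, a'):
a = -4: -4--4=0, -4--3=-1, -4--2=-2, -4-5=-9, -4-7=-11
a = -3: -3--4=1, -3--3=0, -3--2=-1, -3-5=-8, -3-7=-10
a = -2: -2--4=2, -2--3=1, -2--2=0, -2-5=-7, -2-7=-9
a = 5: 5--4=9, 5--3=8, 5--2=7, 5-5=0, 5-7=-2
a = 7: 7--4=11, 7--3=10, 7--2=9, 7-5=2, 7-7=0
Collecting distinct values (and noting 0 appears from a-a):
A - A = {-11, -10, -9, -8, -7, -2, -1, 0, 1, 2, 7, 8, 9, 10, 11}
|A - A| = 15

A - A = {-11, -10, -9, -8, -7, -2, -1, 0, 1, 2, 7, 8, 9, 10, 11}


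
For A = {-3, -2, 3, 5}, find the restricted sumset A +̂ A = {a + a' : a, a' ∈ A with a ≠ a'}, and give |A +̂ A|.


Restricted sumset: A +̂ A = {a + a' : a ∈ A, a' ∈ A, a ≠ a'}.
Equivalently, take A + A and drop any sum 2a that is achievable ONLY as a + a for a ∈ A (i.e. sums representable only with equal summands).
Enumerate pairs (a, a') with a < a' (symmetric, so each unordered pair gives one sum; this covers all a ≠ a'):
  -3 + -2 = -5
  -3 + 3 = 0
  -3 + 5 = 2
  -2 + 3 = 1
  -2 + 5 = 3
  3 + 5 = 8
Collected distinct sums: {-5, 0, 1, 2, 3, 8}
|A +̂ A| = 6
(Reference bound: |A +̂ A| ≥ 2|A| - 3 for |A| ≥ 2, with |A| = 4 giving ≥ 5.)

|A +̂ A| = 6


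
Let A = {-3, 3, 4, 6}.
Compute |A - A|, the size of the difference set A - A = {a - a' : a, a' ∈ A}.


A - A = {a - a' : a, a' ∈ A}; |A| = 4.
Bounds: 2|A|-1 ≤ |A - A| ≤ |A|² - |A| + 1, i.e. 7 ≤ |A - A| ≤ 13.
Note: 0 ∈ A - A always (from a - a). The set is symmetric: if d ∈ A - A then -d ∈ A - A.
Enumerate nonzero differences d = a - a' with a > a' (then include -d):
Positive differences: {1, 2, 3, 6, 7, 9}
Full difference set: {0} ∪ (positive diffs) ∪ (negative diffs).
|A - A| = 1 + 2·6 = 13 (matches direct enumeration: 13).

|A - A| = 13


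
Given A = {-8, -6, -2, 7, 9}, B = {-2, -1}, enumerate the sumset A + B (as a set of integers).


A + B = {a + b : a ∈ A, b ∈ B}.
Enumerate all |A|·|B| = 5·2 = 10 pairs (a, b) and collect distinct sums.
a = -8: -8+-2=-10, -8+-1=-9
a = -6: -6+-2=-8, -6+-1=-7
a = -2: -2+-2=-4, -2+-1=-3
a = 7: 7+-2=5, 7+-1=6
a = 9: 9+-2=7, 9+-1=8
Collecting distinct sums: A + B = {-10, -9, -8, -7, -4, -3, 5, 6, 7, 8}
|A + B| = 10

A + B = {-10, -9, -8, -7, -4, -3, 5, 6, 7, 8}


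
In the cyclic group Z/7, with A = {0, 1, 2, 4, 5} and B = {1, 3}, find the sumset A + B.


Work in Z/7Z: reduce every sum a + b modulo 7.
Enumerate all 10 pairs:
a = 0: 0+1=1, 0+3=3
a = 1: 1+1=2, 1+3=4
a = 2: 2+1=3, 2+3=5
a = 4: 4+1=5, 4+3=0
a = 5: 5+1=6, 5+3=1
Distinct residues collected: {0, 1, 2, 3, 4, 5, 6}
|A + B| = 7 (out of 7 total residues).

A + B = {0, 1, 2, 3, 4, 5, 6}


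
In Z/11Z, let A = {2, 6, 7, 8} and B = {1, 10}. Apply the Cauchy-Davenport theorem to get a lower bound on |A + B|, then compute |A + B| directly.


Cauchy-Davenport: |A + B| ≥ min(p, |A| + |B| - 1) for A, B nonempty in Z/pZ.
|A| = 4, |B| = 2, p = 11.
CD lower bound = min(11, 4 + 2 - 1) = min(11, 5) = 5.
Compute A + B mod 11 directly:
a = 2: 2+1=3, 2+10=1
a = 6: 6+1=7, 6+10=5
a = 7: 7+1=8, 7+10=6
a = 8: 8+1=9, 8+10=7
A + B = {1, 3, 5, 6, 7, 8, 9}, so |A + B| = 7.
Verify: 7 ≥ 5? Yes ✓.

CD lower bound = 5, actual |A + B| = 7.


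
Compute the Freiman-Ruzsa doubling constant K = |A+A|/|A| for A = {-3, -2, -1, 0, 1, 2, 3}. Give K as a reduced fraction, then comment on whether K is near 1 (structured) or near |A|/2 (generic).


|A| = 7.
Compute A + A by enumerating all 49 pairs.
A + A = {-6, -5, -4, -3, -2, -1, 0, 1, 2, 3, 4, 5, 6}, so |A + A| = 13.
K = |A + A| / |A| = 13/7 (already in lowest terms) ≈ 1.8571.
Reference: AP of size 7 gives K = 13/7 ≈ 1.8571; a fully generic set of size 7 gives K ≈ 4.0000.

|A| = 7, |A + A| = 13, K = 13/7.


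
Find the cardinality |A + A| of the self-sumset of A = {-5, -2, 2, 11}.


A + A = {a + a' : a, a' ∈ A}; |A| = 4.
General bounds: 2|A| - 1 ≤ |A + A| ≤ |A|(|A|+1)/2, i.e. 7 ≤ |A + A| ≤ 10.
Lower bound 2|A|-1 is attained iff A is an arithmetic progression.
Enumerate sums a + a' for a ≤ a' (symmetric, so this suffices):
a = -5: -5+-5=-10, -5+-2=-7, -5+2=-3, -5+11=6
a = -2: -2+-2=-4, -2+2=0, -2+11=9
a = 2: 2+2=4, 2+11=13
a = 11: 11+11=22
Distinct sums: {-10, -7, -4, -3, 0, 4, 6, 9, 13, 22}
|A + A| = 10

|A + A| = 10


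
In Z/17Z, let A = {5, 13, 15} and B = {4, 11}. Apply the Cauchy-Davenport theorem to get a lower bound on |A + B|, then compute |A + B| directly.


Cauchy-Davenport: |A + B| ≥ min(p, |A| + |B| - 1) for A, B nonempty in Z/pZ.
|A| = 3, |B| = 2, p = 17.
CD lower bound = min(17, 3 + 2 - 1) = min(17, 4) = 4.
Compute A + B mod 17 directly:
a = 5: 5+4=9, 5+11=16
a = 13: 13+4=0, 13+11=7
a = 15: 15+4=2, 15+11=9
A + B = {0, 2, 7, 9, 16}, so |A + B| = 5.
Verify: 5 ≥ 4? Yes ✓.

CD lower bound = 4, actual |A + B| = 5.


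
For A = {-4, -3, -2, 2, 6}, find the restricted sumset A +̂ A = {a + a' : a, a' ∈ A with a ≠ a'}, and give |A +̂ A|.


Restricted sumset: A +̂ A = {a + a' : a ∈ A, a' ∈ A, a ≠ a'}.
Equivalently, take A + A and drop any sum 2a that is achievable ONLY as a + a for a ∈ A (i.e. sums representable only with equal summands).
Enumerate pairs (a, a') with a < a' (symmetric, so each unordered pair gives one sum; this covers all a ≠ a'):
  -4 + -3 = -7
  -4 + -2 = -6
  -4 + 2 = -2
  -4 + 6 = 2
  -3 + -2 = -5
  -3 + 2 = -1
  -3 + 6 = 3
  -2 + 2 = 0
  -2 + 6 = 4
  2 + 6 = 8
Collected distinct sums: {-7, -6, -5, -2, -1, 0, 2, 3, 4, 8}
|A +̂ A| = 10
(Reference bound: |A +̂ A| ≥ 2|A| - 3 for |A| ≥ 2, with |A| = 5 giving ≥ 7.)

|A +̂ A| = 10


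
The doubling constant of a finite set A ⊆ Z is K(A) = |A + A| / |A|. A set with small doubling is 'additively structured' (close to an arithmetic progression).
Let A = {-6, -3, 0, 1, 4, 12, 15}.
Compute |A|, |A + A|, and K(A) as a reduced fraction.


|A| = 7.
Compute A + A by enumerating all 49 pairs.
A + A = {-12, -9, -6, -5, -3, -2, 0, 1, 2, 4, 5, 6, 8, 9, 12, 13, 15, 16, 19, 24, 27, 30}, so |A + A| = 22.
K = |A + A| / |A| = 22/7 (already in lowest terms) ≈ 3.1429.
Reference: AP of size 7 gives K = 13/7 ≈ 1.8571; a fully generic set of size 7 gives K ≈ 4.0000.

|A| = 7, |A + A| = 22, K = 22/7.


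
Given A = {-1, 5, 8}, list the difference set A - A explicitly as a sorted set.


A - A = {a - a' : a, a' ∈ A}.
Compute a - a' for each ordered pair (a, a'):
a = -1: -1--1=0, -1-5=-6, -1-8=-9
a = 5: 5--1=6, 5-5=0, 5-8=-3
a = 8: 8--1=9, 8-5=3, 8-8=0
Collecting distinct values (and noting 0 appears from a-a):
A - A = {-9, -6, -3, 0, 3, 6, 9}
|A - A| = 7

A - A = {-9, -6, -3, 0, 3, 6, 9}


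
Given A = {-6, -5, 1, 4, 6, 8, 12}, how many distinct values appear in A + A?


A + A = {a + a' : a, a' ∈ A}; |A| = 7.
General bounds: 2|A| - 1 ≤ |A + A| ≤ |A|(|A|+1)/2, i.e. 13 ≤ |A + A| ≤ 28.
Lower bound 2|A|-1 is attained iff A is an arithmetic progression.
Enumerate sums a + a' for a ≤ a' (symmetric, so this suffices):
a = -6: -6+-6=-12, -6+-5=-11, -6+1=-5, -6+4=-2, -6+6=0, -6+8=2, -6+12=6
a = -5: -5+-5=-10, -5+1=-4, -5+4=-1, -5+6=1, -5+8=3, -5+12=7
a = 1: 1+1=2, 1+4=5, 1+6=7, 1+8=9, 1+12=13
a = 4: 4+4=8, 4+6=10, 4+8=12, 4+12=16
a = 6: 6+6=12, 6+8=14, 6+12=18
a = 8: 8+8=16, 8+12=20
a = 12: 12+12=24
Distinct sums: {-12, -11, -10, -5, -4, -2, -1, 0, 1, 2, 3, 5, 6, 7, 8, 9, 10, 12, 13, 14, 16, 18, 20, 24}
|A + A| = 24

|A + A| = 24


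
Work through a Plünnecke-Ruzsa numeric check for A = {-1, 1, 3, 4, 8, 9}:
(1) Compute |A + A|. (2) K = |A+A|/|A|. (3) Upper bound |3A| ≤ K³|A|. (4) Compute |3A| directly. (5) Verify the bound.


|A| = 6.
Step 1: Compute A + A by enumerating all 36 pairs.
A + A = {-2, 0, 2, 3, 4, 5, 6, 7, 8, 9, 10, 11, 12, 13, 16, 17, 18}, so |A + A| = 17.
Step 2: Doubling constant K = |A + A|/|A| = 17/6 = 17/6 ≈ 2.8333.
Step 3: Plünnecke-Ruzsa gives |3A| ≤ K³·|A| = (2.8333)³ · 6 ≈ 136.4722.
Step 4: Compute 3A = A + A + A directly by enumerating all triples (a,b,c) ∈ A³; |3A| = 28.
Step 5: Check 28 ≤ 136.4722? Yes ✓.

K = 17/6, Plünnecke-Ruzsa bound K³|A| ≈ 136.4722, |3A| = 28, inequality holds.


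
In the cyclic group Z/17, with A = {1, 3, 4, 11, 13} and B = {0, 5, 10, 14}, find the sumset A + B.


Work in Z/17Z: reduce every sum a + b modulo 17.
Enumerate all 20 pairs:
a = 1: 1+0=1, 1+5=6, 1+10=11, 1+14=15
a = 3: 3+0=3, 3+5=8, 3+10=13, 3+14=0
a = 4: 4+0=4, 4+5=9, 4+10=14, 4+14=1
a = 11: 11+0=11, 11+5=16, 11+10=4, 11+14=8
a = 13: 13+0=13, 13+5=1, 13+10=6, 13+14=10
Distinct residues collected: {0, 1, 3, 4, 6, 8, 9, 10, 11, 13, 14, 15, 16}
|A + B| = 13 (out of 17 total residues).

A + B = {0, 1, 3, 4, 6, 8, 9, 10, 11, 13, 14, 15, 16}


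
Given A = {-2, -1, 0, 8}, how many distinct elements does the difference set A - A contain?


A - A = {a - a' : a, a' ∈ A}; |A| = 4.
Bounds: 2|A|-1 ≤ |A - A| ≤ |A|² - |A| + 1, i.e. 7 ≤ |A - A| ≤ 13.
Note: 0 ∈ A - A always (from a - a). The set is symmetric: if d ∈ A - A then -d ∈ A - A.
Enumerate nonzero differences d = a - a' with a > a' (then include -d):
Positive differences: {1, 2, 8, 9, 10}
Full difference set: {0} ∪ (positive diffs) ∪ (negative diffs).
|A - A| = 1 + 2·5 = 11 (matches direct enumeration: 11).

|A - A| = 11


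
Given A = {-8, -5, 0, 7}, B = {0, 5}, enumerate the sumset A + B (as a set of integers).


A + B = {a + b : a ∈ A, b ∈ B}.
Enumerate all |A|·|B| = 4·2 = 8 pairs (a, b) and collect distinct sums.
a = -8: -8+0=-8, -8+5=-3
a = -5: -5+0=-5, -5+5=0
a = 0: 0+0=0, 0+5=5
a = 7: 7+0=7, 7+5=12
Collecting distinct sums: A + B = {-8, -5, -3, 0, 5, 7, 12}
|A + B| = 7

A + B = {-8, -5, -3, 0, 5, 7, 12}


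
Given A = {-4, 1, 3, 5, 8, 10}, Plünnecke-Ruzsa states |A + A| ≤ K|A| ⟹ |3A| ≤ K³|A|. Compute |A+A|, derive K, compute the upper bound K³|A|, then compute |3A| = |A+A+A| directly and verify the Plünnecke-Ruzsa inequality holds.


|A| = 6.
Step 1: Compute A + A by enumerating all 36 pairs.
A + A = {-8, -3, -1, 1, 2, 4, 6, 8, 9, 10, 11, 13, 15, 16, 18, 20}, so |A + A| = 16.
Step 2: Doubling constant K = |A + A|/|A| = 16/6 = 16/6 ≈ 2.6667.
Step 3: Plünnecke-Ruzsa gives |3A| ≤ K³·|A| = (2.6667)³ · 6 ≈ 113.7778.
Step 4: Compute 3A = A + A + A directly by enumerating all triples (a,b,c) ∈ A³; |3A| = 31.
Step 5: Check 31 ≤ 113.7778? Yes ✓.

K = 16/6, Plünnecke-Ruzsa bound K³|A| ≈ 113.7778, |3A| = 31, inequality holds.


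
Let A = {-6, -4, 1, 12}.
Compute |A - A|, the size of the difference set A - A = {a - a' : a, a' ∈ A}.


A - A = {a - a' : a, a' ∈ A}; |A| = 4.
Bounds: 2|A|-1 ≤ |A - A| ≤ |A|² - |A| + 1, i.e. 7 ≤ |A - A| ≤ 13.
Note: 0 ∈ A - A always (from a - a). The set is symmetric: if d ∈ A - A then -d ∈ A - A.
Enumerate nonzero differences d = a - a' with a > a' (then include -d):
Positive differences: {2, 5, 7, 11, 16, 18}
Full difference set: {0} ∪ (positive diffs) ∪ (negative diffs).
|A - A| = 1 + 2·6 = 13 (matches direct enumeration: 13).

|A - A| = 13


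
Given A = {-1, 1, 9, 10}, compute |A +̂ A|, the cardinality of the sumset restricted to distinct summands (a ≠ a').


Restricted sumset: A +̂ A = {a + a' : a ∈ A, a' ∈ A, a ≠ a'}.
Equivalently, take A + A and drop any sum 2a that is achievable ONLY as a + a for a ∈ A (i.e. sums representable only with equal summands).
Enumerate pairs (a, a') with a < a' (symmetric, so each unordered pair gives one sum; this covers all a ≠ a'):
  -1 + 1 = 0
  -1 + 9 = 8
  -1 + 10 = 9
  1 + 9 = 10
  1 + 10 = 11
  9 + 10 = 19
Collected distinct sums: {0, 8, 9, 10, 11, 19}
|A +̂ A| = 6
(Reference bound: |A +̂ A| ≥ 2|A| - 3 for |A| ≥ 2, with |A| = 4 giving ≥ 5.)

|A +̂ A| = 6


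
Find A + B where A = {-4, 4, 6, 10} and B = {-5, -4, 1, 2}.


A + B = {a + b : a ∈ A, b ∈ B}.
Enumerate all |A|·|B| = 4·4 = 16 pairs (a, b) and collect distinct sums.
a = -4: -4+-5=-9, -4+-4=-8, -4+1=-3, -4+2=-2
a = 4: 4+-5=-1, 4+-4=0, 4+1=5, 4+2=6
a = 6: 6+-5=1, 6+-4=2, 6+1=7, 6+2=8
a = 10: 10+-5=5, 10+-4=6, 10+1=11, 10+2=12
Collecting distinct sums: A + B = {-9, -8, -3, -2, -1, 0, 1, 2, 5, 6, 7, 8, 11, 12}
|A + B| = 14

A + B = {-9, -8, -3, -2, -1, 0, 1, 2, 5, 6, 7, 8, 11, 12}


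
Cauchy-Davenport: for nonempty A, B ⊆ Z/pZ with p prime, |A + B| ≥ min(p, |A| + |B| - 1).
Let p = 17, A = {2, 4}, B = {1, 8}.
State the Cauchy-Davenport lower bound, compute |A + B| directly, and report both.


Cauchy-Davenport: |A + B| ≥ min(p, |A| + |B| - 1) for A, B nonempty in Z/pZ.
|A| = 2, |B| = 2, p = 17.
CD lower bound = min(17, 2 + 2 - 1) = min(17, 3) = 3.
Compute A + B mod 17 directly:
a = 2: 2+1=3, 2+8=10
a = 4: 4+1=5, 4+8=12
A + B = {3, 5, 10, 12}, so |A + B| = 4.
Verify: 4 ≥ 3? Yes ✓.

CD lower bound = 3, actual |A + B| = 4.


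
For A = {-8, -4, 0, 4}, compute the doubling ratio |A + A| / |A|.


|A| = 4.
Compute A + A by enumerating all 16 pairs.
A + A = {-16, -12, -8, -4, 0, 4, 8}, so |A + A| = 7.
K = |A + A| / |A| = 7/4 (already in lowest terms) ≈ 1.7500.
Reference: AP of size 4 gives K = 7/4 ≈ 1.7500; a fully generic set of size 4 gives K ≈ 2.5000.

|A| = 4, |A + A| = 7, K = 7/4.


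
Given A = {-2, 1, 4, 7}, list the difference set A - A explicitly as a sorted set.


A - A = {a - a' : a, a' ∈ A}.
Compute a - a' for each ordered pair (a, a'):
a = -2: -2--2=0, -2-1=-3, -2-4=-6, -2-7=-9
a = 1: 1--2=3, 1-1=0, 1-4=-3, 1-7=-6
a = 4: 4--2=6, 4-1=3, 4-4=0, 4-7=-3
a = 7: 7--2=9, 7-1=6, 7-4=3, 7-7=0
Collecting distinct values (and noting 0 appears from a-a):
A - A = {-9, -6, -3, 0, 3, 6, 9}
|A - A| = 7

A - A = {-9, -6, -3, 0, 3, 6, 9}


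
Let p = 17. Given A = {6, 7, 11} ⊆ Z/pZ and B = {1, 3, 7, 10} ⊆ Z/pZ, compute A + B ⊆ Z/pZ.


Work in Z/17Z: reduce every sum a + b modulo 17.
Enumerate all 12 pairs:
a = 6: 6+1=7, 6+3=9, 6+7=13, 6+10=16
a = 7: 7+1=8, 7+3=10, 7+7=14, 7+10=0
a = 11: 11+1=12, 11+3=14, 11+7=1, 11+10=4
Distinct residues collected: {0, 1, 4, 7, 8, 9, 10, 12, 13, 14, 16}
|A + B| = 11 (out of 17 total residues).

A + B = {0, 1, 4, 7, 8, 9, 10, 12, 13, 14, 16}


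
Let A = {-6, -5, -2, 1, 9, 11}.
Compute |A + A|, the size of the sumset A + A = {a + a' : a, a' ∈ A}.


A + A = {a + a' : a, a' ∈ A}; |A| = 6.
General bounds: 2|A| - 1 ≤ |A + A| ≤ |A|(|A|+1)/2, i.e. 11 ≤ |A + A| ≤ 21.
Lower bound 2|A|-1 is attained iff A is an arithmetic progression.
Enumerate sums a + a' for a ≤ a' (symmetric, so this suffices):
a = -6: -6+-6=-12, -6+-5=-11, -6+-2=-8, -6+1=-5, -6+9=3, -6+11=5
a = -5: -5+-5=-10, -5+-2=-7, -5+1=-4, -5+9=4, -5+11=6
a = -2: -2+-2=-4, -2+1=-1, -2+9=7, -2+11=9
a = 1: 1+1=2, 1+9=10, 1+11=12
a = 9: 9+9=18, 9+11=20
a = 11: 11+11=22
Distinct sums: {-12, -11, -10, -8, -7, -5, -4, -1, 2, 3, 4, 5, 6, 7, 9, 10, 12, 18, 20, 22}
|A + A| = 20

|A + A| = 20


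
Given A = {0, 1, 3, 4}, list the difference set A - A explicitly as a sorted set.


A - A = {a - a' : a, a' ∈ A}.
Compute a - a' for each ordered pair (a, a'):
a = 0: 0-0=0, 0-1=-1, 0-3=-3, 0-4=-4
a = 1: 1-0=1, 1-1=0, 1-3=-2, 1-4=-3
a = 3: 3-0=3, 3-1=2, 3-3=0, 3-4=-1
a = 4: 4-0=4, 4-1=3, 4-3=1, 4-4=0
Collecting distinct values (and noting 0 appears from a-a):
A - A = {-4, -3, -2, -1, 0, 1, 2, 3, 4}
|A - A| = 9

A - A = {-4, -3, -2, -1, 0, 1, 2, 3, 4}


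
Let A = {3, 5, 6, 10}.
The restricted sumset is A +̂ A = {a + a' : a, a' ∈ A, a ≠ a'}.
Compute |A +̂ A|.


Restricted sumset: A +̂ A = {a + a' : a ∈ A, a' ∈ A, a ≠ a'}.
Equivalently, take A + A and drop any sum 2a that is achievable ONLY as a + a for a ∈ A (i.e. sums representable only with equal summands).
Enumerate pairs (a, a') with a < a' (symmetric, so each unordered pair gives one sum; this covers all a ≠ a'):
  3 + 5 = 8
  3 + 6 = 9
  3 + 10 = 13
  5 + 6 = 11
  5 + 10 = 15
  6 + 10 = 16
Collected distinct sums: {8, 9, 11, 13, 15, 16}
|A +̂ A| = 6
(Reference bound: |A +̂ A| ≥ 2|A| - 3 for |A| ≥ 2, with |A| = 4 giving ≥ 5.)

|A +̂ A| = 6


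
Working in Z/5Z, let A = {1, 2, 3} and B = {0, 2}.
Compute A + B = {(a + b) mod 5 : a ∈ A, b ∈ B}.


Work in Z/5Z: reduce every sum a + b modulo 5.
Enumerate all 6 pairs:
a = 1: 1+0=1, 1+2=3
a = 2: 2+0=2, 2+2=4
a = 3: 3+0=3, 3+2=0
Distinct residues collected: {0, 1, 2, 3, 4}
|A + B| = 5 (out of 5 total residues).

A + B = {0, 1, 2, 3, 4}


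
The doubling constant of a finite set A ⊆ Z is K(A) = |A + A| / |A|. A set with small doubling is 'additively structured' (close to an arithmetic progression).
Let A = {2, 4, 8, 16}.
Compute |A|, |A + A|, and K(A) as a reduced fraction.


|A| = 4.
Compute A + A by enumerating all 16 pairs.
A + A = {4, 6, 8, 10, 12, 16, 18, 20, 24, 32}, so |A + A| = 10.
K = |A + A| / |A| = 10/4 = 5/2 ≈ 2.5000.
Reference: AP of size 4 gives K = 7/4 ≈ 1.7500; a fully generic set of size 4 gives K ≈ 2.5000.

|A| = 4, |A + A| = 10, K = 10/4 = 5/2.


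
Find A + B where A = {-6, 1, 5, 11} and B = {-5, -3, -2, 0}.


A + B = {a + b : a ∈ A, b ∈ B}.
Enumerate all |A|·|B| = 4·4 = 16 pairs (a, b) and collect distinct sums.
a = -6: -6+-5=-11, -6+-3=-9, -6+-2=-8, -6+0=-6
a = 1: 1+-5=-4, 1+-3=-2, 1+-2=-1, 1+0=1
a = 5: 5+-5=0, 5+-3=2, 5+-2=3, 5+0=5
a = 11: 11+-5=6, 11+-3=8, 11+-2=9, 11+0=11
Collecting distinct sums: A + B = {-11, -9, -8, -6, -4, -2, -1, 0, 1, 2, 3, 5, 6, 8, 9, 11}
|A + B| = 16

A + B = {-11, -9, -8, -6, -4, -2, -1, 0, 1, 2, 3, 5, 6, 8, 9, 11}


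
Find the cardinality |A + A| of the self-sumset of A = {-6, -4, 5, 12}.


A + A = {a + a' : a, a' ∈ A}; |A| = 4.
General bounds: 2|A| - 1 ≤ |A + A| ≤ |A|(|A|+1)/2, i.e. 7 ≤ |A + A| ≤ 10.
Lower bound 2|A|-1 is attained iff A is an arithmetic progression.
Enumerate sums a + a' for a ≤ a' (symmetric, so this suffices):
a = -6: -6+-6=-12, -6+-4=-10, -6+5=-1, -6+12=6
a = -4: -4+-4=-8, -4+5=1, -4+12=8
a = 5: 5+5=10, 5+12=17
a = 12: 12+12=24
Distinct sums: {-12, -10, -8, -1, 1, 6, 8, 10, 17, 24}
|A + A| = 10

|A + A| = 10


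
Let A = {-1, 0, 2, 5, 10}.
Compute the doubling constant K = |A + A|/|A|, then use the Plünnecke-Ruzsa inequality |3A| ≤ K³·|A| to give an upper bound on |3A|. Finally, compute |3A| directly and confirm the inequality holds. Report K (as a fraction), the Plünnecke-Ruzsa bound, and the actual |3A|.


|A| = 5.
Step 1: Compute A + A by enumerating all 25 pairs.
A + A = {-2, -1, 0, 1, 2, 4, 5, 7, 9, 10, 12, 15, 20}, so |A + A| = 13.
Step 2: Doubling constant K = |A + A|/|A| = 13/5 = 13/5 ≈ 2.6000.
Step 3: Plünnecke-Ruzsa gives |3A| ≤ K³·|A| = (2.6000)³ · 5 ≈ 87.8800.
Step 4: Compute 3A = A + A + A directly by enumerating all triples (a,b,c) ∈ A³; |3A| = 24.
Step 5: Check 24 ≤ 87.8800? Yes ✓.

K = 13/5, Plünnecke-Ruzsa bound K³|A| ≈ 87.8800, |3A| = 24, inequality holds.


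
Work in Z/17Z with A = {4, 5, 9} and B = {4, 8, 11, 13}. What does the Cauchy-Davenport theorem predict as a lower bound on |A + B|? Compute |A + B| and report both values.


Cauchy-Davenport: |A + B| ≥ min(p, |A| + |B| - 1) for A, B nonempty in Z/pZ.
|A| = 3, |B| = 4, p = 17.
CD lower bound = min(17, 3 + 4 - 1) = min(17, 6) = 6.
Compute A + B mod 17 directly:
a = 4: 4+4=8, 4+8=12, 4+11=15, 4+13=0
a = 5: 5+4=9, 5+8=13, 5+11=16, 5+13=1
a = 9: 9+4=13, 9+8=0, 9+11=3, 9+13=5
A + B = {0, 1, 3, 5, 8, 9, 12, 13, 15, 16}, so |A + B| = 10.
Verify: 10 ≥ 6? Yes ✓.

CD lower bound = 6, actual |A + B| = 10.


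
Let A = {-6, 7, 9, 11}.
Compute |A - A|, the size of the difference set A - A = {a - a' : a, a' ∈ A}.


A - A = {a - a' : a, a' ∈ A}; |A| = 4.
Bounds: 2|A|-1 ≤ |A - A| ≤ |A|² - |A| + 1, i.e. 7 ≤ |A - A| ≤ 13.
Note: 0 ∈ A - A always (from a - a). The set is symmetric: if d ∈ A - A then -d ∈ A - A.
Enumerate nonzero differences d = a - a' with a > a' (then include -d):
Positive differences: {2, 4, 13, 15, 17}
Full difference set: {0} ∪ (positive diffs) ∪ (negative diffs).
|A - A| = 1 + 2·5 = 11 (matches direct enumeration: 11).

|A - A| = 11


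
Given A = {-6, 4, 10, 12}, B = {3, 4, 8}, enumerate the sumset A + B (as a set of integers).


A + B = {a + b : a ∈ A, b ∈ B}.
Enumerate all |A|·|B| = 4·3 = 12 pairs (a, b) and collect distinct sums.
a = -6: -6+3=-3, -6+4=-2, -6+8=2
a = 4: 4+3=7, 4+4=8, 4+8=12
a = 10: 10+3=13, 10+4=14, 10+8=18
a = 12: 12+3=15, 12+4=16, 12+8=20
Collecting distinct sums: A + B = {-3, -2, 2, 7, 8, 12, 13, 14, 15, 16, 18, 20}
|A + B| = 12

A + B = {-3, -2, 2, 7, 8, 12, 13, 14, 15, 16, 18, 20}


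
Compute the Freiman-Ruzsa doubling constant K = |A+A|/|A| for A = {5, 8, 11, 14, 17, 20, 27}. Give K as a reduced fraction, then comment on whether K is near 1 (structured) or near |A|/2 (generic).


|A| = 7.
Compute A + A by enumerating all 49 pairs.
A + A = {10, 13, 16, 19, 22, 25, 28, 31, 32, 34, 35, 37, 38, 40, 41, 44, 47, 54}, so |A + A| = 18.
K = |A + A| / |A| = 18/7 (already in lowest terms) ≈ 2.5714.
Reference: AP of size 7 gives K = 13/7 ≈ 1.8571; a fully generic set of size 7 gives K ≈ 4.0000.

|A| = 7, |A + A| = 18, K = 18/7.


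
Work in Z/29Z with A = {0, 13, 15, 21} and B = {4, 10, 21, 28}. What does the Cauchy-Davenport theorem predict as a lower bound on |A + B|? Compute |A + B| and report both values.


Cauchy-Davenport: |A + B| ≥ min(p, |A| + |B| - 1) for A, B nonempty in Z/pZ.
|A| = 4, |B| = 4, p = 29.
CD lower bound = min(29, 4 + 4 - 1) = min(29, 7) = 7.
Compute A + B mod 29 directly:
a = 0: 0+4=4, 0+10=10, 0+21=21, 0+28=28
a = 13: 13+4=17, 13+10=23, 13+21=5, 13+28=12
a = 15: 15+4=19, 15+10=25, 15+21=7, 15+28=14
a = 21: 21+4=25, 21+10=2, 21+21=13, 21+28=20
A + B = {2, 4, 5, 7, 10, 12, 13, 14, 17, 19, 20, 21, 23, 25, 28}, so |A + B| = 15.
Verify: 15 ≥ 7? Yes ✓.

CD lower bound = 7, actual |A + B| = 15.


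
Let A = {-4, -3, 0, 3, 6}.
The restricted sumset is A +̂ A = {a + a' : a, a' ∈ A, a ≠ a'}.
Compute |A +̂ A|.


Restricted sumset: A +̂ A = {a + a' : a ∈ A, a' ∈ A, a ≠ a'}.
Equivalently, take A + A and drop any sum 2a that is achievable ONLY as a + a for a ∈ A (i.e. sums representable only with equal summands).
Enumerate pairs (a, a') with a < a' (symmetric, so each unordered pair gives one sum; this covers all a ≠ a'):
  -4 + -3 = -7
  -4 + 0 = -4
  -4 + 3 = -1
  -4 + 6 = 2
  -3 + 0 = -3
  -3 + 3 = 0
  -3 + 6 = 3
  0 + 3 = 3
  0 + 6 = 6
  3 + 6 = 9
Collected distinct sums: {-7, -4, -3, -1, 0, 2, 3, 6, 9}
|A +̂ A| = 9
(Reference bound: |A +̂ A| ≥ 2|A| - 3 for |A| ≥ 2, with |A| = 5 giving ≥ 7.)

|A +̂ A| = 9


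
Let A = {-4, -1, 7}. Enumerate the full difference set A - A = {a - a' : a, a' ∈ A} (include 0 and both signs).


A - A = {a - a' : a, a' ∈ A}.
Compute a - a' for each ordered pair (a, a'):
a = -4: -4--4=0, -4--1=-3, -4-7=-11
a = -1: -1--4=3, -1--1=0, -1-7=-8
a = 7: 7--4=11, 7--1=8, 7-7=0
Collecting distinct values (and noting 0 appears from a-a):
A - A = {-11, -8, -3, 0, 3, 8, 11}
|A - A| = 7

A - A = {-11, -8, -3, 0, 3, 8, 11}


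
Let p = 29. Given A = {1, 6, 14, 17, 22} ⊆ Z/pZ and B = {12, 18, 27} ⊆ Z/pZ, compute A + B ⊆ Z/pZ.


Work in Z/29Z: reduce every sum a + b modulo 29.
Enumerate all 15 pairs:
a = 1: 1+12=13, 1+18=19, 1+27=28
a = 6: 6+12=18, 6+18=24, 6+27=4
a = 14: 14+12=26, 14+18=3, 14+27=12
a = 17: 17+12=0, 17+18=6, 17+27=15
a = 22: 22+12=5, 22+18=11, 22+27=20
Distinct residues collected: {0, 3, 4, 5, 6, 11, 12, 13, 15, 18, 19, 20, 24, 26, 28}
|A + B| = 15 (out of 29 total residues).

A + B = {0, 3, 4, 5, 6, 11, 12, 13, 15, 18, 19, 20, 24, 26, 28}


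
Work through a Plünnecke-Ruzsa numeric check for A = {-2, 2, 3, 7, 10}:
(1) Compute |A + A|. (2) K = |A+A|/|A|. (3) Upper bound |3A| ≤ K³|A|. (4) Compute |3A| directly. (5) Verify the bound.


|A| = 5.
Step 1: Compute A + A by enumerating all 25 pairs.
A + A = {-4, 0, 1, 4, 5, 6, 8, 9, 10, 12, 13, 14, 17, 20}, so |A + A| = 14.
Step 2: Doubling constant K = |A + A|/|A| = 14/5 = 14/5 ≈ 2.8000.
Step 3: Plünnecke-Ruzsa gives |3A| ≤ K³·|A| = (2.8000)³ · 5 ≈ 109.7600.
Step 4: Compute 3A = A + A + A directly by enumerating all triples (a,b,c) ∈ A³; |3A| = 27.
Step 5: Check 27 ≤ 109.7600? Yes ✓.

K = 14/5, Plünnecke-Ruzsa bound K³|A| ≈ 109.7600, |3A| = 27, inequality holds.


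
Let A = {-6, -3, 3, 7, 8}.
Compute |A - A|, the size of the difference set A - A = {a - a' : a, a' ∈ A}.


A - A = {a - a' : a, a' ∈ A}; |A| = 5.
Bounds: 2|A|-1 ≤ |A - A| ≤ |A|² - |A| + 1, i.e. 9 ≤ |A - A| ≤ 21.
Note: 0 ∈ A - A always (from a - a). The set is symmetric: if d ∈ A - A then -d ∈ A - A.
Enumerate nonzero differences d = a - a' with a > a' (then include -d):
Positive differences: {1, 3, 4, 5, 6, 9, 10, 11, 13, 14}
Full difference set: {0} ∪ (positive diffs) ∪ (negative diffs).
|A - A| = 1 + 2·10 = 21 (matches direct enumeration: 21).

|A - A| = 21


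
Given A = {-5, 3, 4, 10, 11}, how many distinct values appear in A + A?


A + A = {a + a' : a, a' ∈ A}; |A| = 5.
General bounds: 2|A| - 1 ≤ |A + A| ≤ |A|(|A|+1)/2, i.e. 9 ≤ |A + A| ≤ 15.
Lower bound 2|A|-1 is attained iff A is an arithmetic progression.
Enumerate sums a + a' for a ≤ a' (symmetric, so this suffices):
a = -5: -5+-5=-10, -5+3=-2, -5+4=-1, -5+10=5, -5+11=6
a = 3: 3+3=6, 3+4=7, 3+10=13, 3+11=14
a = 4: 4+4=8, 4+10=14, 4+11=15
a = 10: 10+10=20, 10+11=21
a = 11: 11+11=22
Distinct sums: {-10, -2, -1, 5, 6, 7, 8, 13, 14, 15, 20, 21, 22}
|A + A| = 13

|A + A| = 13


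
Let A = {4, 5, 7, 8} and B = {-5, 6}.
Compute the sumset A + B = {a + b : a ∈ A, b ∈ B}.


A + B = {a + b : a ∈ A, b ∈ B}.
Enumerate all |A|·|B| = 4·2 = 8 pairs (a, b) and collect distinct sums.
a = 4: 4+-5=-1, 4+6=10
a = 5: 5+-5=0, 5+6=11
a = 7: 7+-5=2, 7+6=13
a = 8: 8+-5=3, 8+6=14
Collecting distinct sums: A + B = {-1, 0, 2, 3, 10, 11, 13, 14}
|A + B| = 8

A + B = {-1, 0, 2, 3, 10, 11, 13, 14}


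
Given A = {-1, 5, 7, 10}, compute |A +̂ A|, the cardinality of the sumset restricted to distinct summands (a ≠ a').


Restricted sumset: A +̂ A = {a + a' : a ∈ A, a' ∈ A, a ≠ a'}.
Equivalently, take A + A and drop any sum 2a that is achievable ONLY as a + a for a ∈ A (i.e. sums representable only with equal summands).
Enumerate pairs (a, a') with a < a' (symmetric, so each unordered pair gives one sum; this covers all a ≠ a'):
  -1 + 5 = 4
  -1 + 7 = 6
  -1 + 10 = 9
  5 + 7 = 12
  5 + 10 = 15
  7 + 10 = 17
Collected distinct sums: {4, 6, 9, 12, 15, 17}
|A +̂ A| = 6
(Reference bound: |A +̂ A| ≥ 2|A| - 3 for |A| ≥ 2, with |A| = 4 giving ≥ 5.)

|A +̂ A| = 6


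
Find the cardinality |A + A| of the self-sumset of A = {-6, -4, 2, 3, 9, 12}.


A + A = {a + a' : a, a' ∈ A}; |A| = 6.
General bounds: 2|A| - 1 ≤ |A + A| ≤ |A|(|A|+1)/2, i.e. 11 ≤ |A + A| ≤ 21.
Lower bound 2|A|-1 is attained iff A is an arithmetic progression.
Enumerate sums a + a' for a ≤ a' (symmetric, so this suffices):
a = -6: -6+-6=-12, -6+-4=-10, -6+2=-4, -6+3=-3, -6+9=3, -6+12=6
a = -4: -4+-4=-8, -4+2=-2, -4+3=-1, -4+9=5, -4+12=8
a = 2: 2+2=4, 2+3=5, 2+9=11, 2+12=14
a = 3: 3+3=6, 3+9=12, 3+12=15
a = 9: 9+9=18, 9+12=21
a = 12: 12+12=24
Distinct sums: {-12, -10, -8, -4, -3, -2, -1, 3, 4, 5, 6, 8, 11, 12, 14, 15, 18, 21, 24}
|A + A| = 19

|A + A| = 19


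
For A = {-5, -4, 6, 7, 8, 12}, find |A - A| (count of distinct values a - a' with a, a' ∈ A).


A - A = {a - a' : a, a' ∈ A}; |A| = 6.
Bounds: 2|A|-1 ≤ |A - A| ≤ |A|² - |A| + 1, i.e. 11 ≤ |A - A| ≤ 31.
Note: 0 ∈ A - A always (from a - a). The set is symmetric: if d ∈ A - A then -d ∈ A - A.
Enumerate nonzero differences d = a - a' with a > a' (then include -d):
Positive differences: {1, 2, 4, 5, 6, 10, 11, 12, 13, 16, 17}
Full difference set: {0} ∪ (positive diffs) ∪ (negative diffs).
|A - A| = 1 + 2·11 = 23 (matches direct enumeration: 23).

|A - A| = 23


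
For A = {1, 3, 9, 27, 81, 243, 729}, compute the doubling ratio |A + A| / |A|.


|A| = 7.
Compute A + A by enumerating all 49 pairs.
A + A = {2, 4, 6, 10, 12, 18, 28, 30, 36, 54, 82, 84, 90, 108, 162, 244, 246, 252, 270, 324, 486, 730, 732, 738, 756, 810, 972, 1458}, so |A + A| = 28.
K = |A + A| / |A| = 28/7 = 4/1 ≈ 4.0000.
Reference: AP of size 7 gives K = 13/7 ≈ 1.8571; a fully generic set of size 7 gives K ≈ 4.0000.

|A| = 7, |A + A| = 28, K = 28/7 = 4/1.


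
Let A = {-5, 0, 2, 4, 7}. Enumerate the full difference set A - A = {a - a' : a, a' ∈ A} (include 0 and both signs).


A - A = {a - a' : a, a' ∈ A}.
Compute a - a' for each ordered pair (a, a'):
a = -5: -5--5=0, -5-0=-5, -5-2=-7, -5-4=-9, -5-7=-12
a = 0: 0--5=5, 0-0=0, 0-2=-2, 0-4=-4, 0-7=-7
a = 2: 2--5=7, 2-0=2, 2-2=0, 2-4=-2, 2-7=-5
a = 4: 4--5=9, 4-0=4, 4-2=2, 4-4=0, 4-7=-3
a = 7: 7--5=12, 7-0=7, 7-2=5, 7-4=3, 7-7=0
Collecting distinct values (and noting 0 appears from a-a):
A - A = {-12, -9, -7, -5, -4, -3, -2, 0, 2, 3, 4, 5, 7, 9, 12}
|A - A| = 15

A - A = {-12, -9, -7, -5, -4, -3, -2, 0, 2, 3, 4, 5, 7, 9, 12}


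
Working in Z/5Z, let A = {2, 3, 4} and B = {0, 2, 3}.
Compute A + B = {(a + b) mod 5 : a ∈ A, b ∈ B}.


Work in Z/5Z: reduce every sum a + b modulo 5.
Enumerate all 9 pairs:
a = 2: 2+0=2, 2+2=4, 2+3=0
a = 3: 3+0=3, 3+2=0, 3+3=1
a = 4: 4+0=4, 4+2=1, 4+3=2
Distinct residues collected: {0, 1, 2, 3, 4}
|A + B| = 5 (out of 5 total residues).

A + B = {0, 1, 2, 3, 4}


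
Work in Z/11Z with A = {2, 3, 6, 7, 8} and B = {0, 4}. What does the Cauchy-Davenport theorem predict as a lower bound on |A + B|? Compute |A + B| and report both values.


Cauchy-Davenport: |A + B| ≥ min(p, |A| + |B| - 1) for A, B nonempty in Z/pZ.
|A| = 5, |B| = 2, p = 11.
CD lower bound = min(11, 5 + 2 - 1) = min(11, 6) = 6.
Compute A + B mod 11 directly:
a = 2: 2+0=2, 2+4=6
a = 3: 3+0=3, 3+4=7
a = 6: 6+0=6, 6+4=10
a = 7: 7+0=7, 7+4=0
a = 8: 8+0=8, 8+4=1
A + B = {0, 1, 2, 3, 6, 7, 8, 10}, so |A + B| = 8.
Verify: 8 ≥ 6? Yes ✓.

CD lower bound = 6, actual |A + B| = 8.


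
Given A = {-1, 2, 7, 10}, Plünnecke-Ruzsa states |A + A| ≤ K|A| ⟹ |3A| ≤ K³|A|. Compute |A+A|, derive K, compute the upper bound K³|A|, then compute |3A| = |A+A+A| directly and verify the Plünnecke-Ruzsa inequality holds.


|A| = 4.
Step 1: Compute A + A by enumerating all 16 pairs.
A + A = {-2, 1, 4, 6, 9, 12, 14, 17, 20}, so |A + A| = 9.
Step 2: Doubling constant K = |A + A|/|A| = 9/4 = 9/4 ≈ 2.2500.
Step 3: Plünnecke-Ruzsa gives |3A| ≤ K³·|A| = (2.2500)³ · 4 ≈ 45.5625.
Step 4: Compute 3A = A + A + A directly by enumerating all triples (a,b,c) ∈ A³; |3A| = 16.
Step 5: Check 16 ≤ 45.5625? Yes ✓.

K = 9/4, Plünnecke-Ruzsa bound K³|A| ≈ 45.5625, |3A| = 16, inequality holds.


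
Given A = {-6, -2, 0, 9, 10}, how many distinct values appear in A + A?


A + A = {a + a' : a, a' ∈ A}; |A| = 5.
General bounds: 2|A| - 1 ≤ |A + A| ≤ |A|(|A|+1)/2, i.e. 9 ≤ |A + A| ≤ 15.
Lower bound 2|A|-1 is attained iff A is an arithmetic progression.
Enumerate sums a + a' for a ≤ a' (symmetric, so this suffices):
a = -6: -6+-6=-12, -6+-2=-8, -6+0=-6, -6+9=3, -6+10=4
a = -2: -2+-2=-4, -2+0=-2, -2+9=7, -2+10=8
a = 0: 0+0=0, 0+9=9, 0+10=10
a = 9: 9+9=18, 9+10=19
a = 10: 10+10=20
Distinct sums: {-12, -8, -6, -4, -2, 0, 3, 4, 7, 8, 9, 10, 18, 19, 20}
|A + A| = 15

|A + A| = 15


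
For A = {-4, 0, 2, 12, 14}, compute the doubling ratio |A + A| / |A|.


|A| = 5.
Compute A + A by enumerating all 25 pairs.
A + A = {-8, -4, -2, 0, 2, 4, 8, 10, 12, 14, 16, 24, 26, 28}, so |A + A| = 14.
K = |A + A| / |A| = 14/5 (already in lowest terms) ≈ 2.8000.
Reference: AP of size 5 gives K = 9/5 ≈ 1.8000; a fully generic set of size 5 gives K ≈ 3.0000.

|A| = 5, |A + A| = 14, K = 14/5.


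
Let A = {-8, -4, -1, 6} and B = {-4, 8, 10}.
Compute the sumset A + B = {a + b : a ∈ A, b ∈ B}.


A + B = {a + b : a ∈ A, b ∈ B}.
Enumerate all |A|·|B| = 4·3 = 12 pairs (a, b) and collect distinct sums.
a = -8: -8+-4=-12, -8+8=0, -8+10=2
a = -4: -4+-4=-8, -4+8=4, -4+10=6
a = -1: -1+-4=-5, -1+8=7, -1+10=9
a = 6: 6+-4=2, 6+8=14, 6+10=16
Collecting distinct sums: A + B = {-12, -8, -5, 0, 2, 4, 6, 7, 9, 14, 16}
|A + B| = 11

A + B = {-12, -8, -5, 0, 2, 4, 6, 7, 9, 14, 16}


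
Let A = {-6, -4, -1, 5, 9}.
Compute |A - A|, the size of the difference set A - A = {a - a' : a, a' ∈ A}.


A - A = {a - a' : a, a' ∈ A}; |A| = 5.
Bounds: 2|A|-1 ≤ |A - A| ≤ |A|² - |A| + 1, i.e. 9 ≤ |A - A| ≤ 21.
Note: 0 ∈ A - A always (from a - a). The set is symmetric: if d ∈ A - A then -d ∈ A - A.
Enumerate nonzero differences d = a - a' with a > a' (then include -d):
Positive differences: {2, 3, 4, 5, 6, 9, 10, 11, 13, 15}
Full difference set: {0} ∪ (positive diffs) ∪ (negative diffs).
|A - A| = 1 + 2·10 = 21 (matches direct enumeration: 21).

|A - A| = 21


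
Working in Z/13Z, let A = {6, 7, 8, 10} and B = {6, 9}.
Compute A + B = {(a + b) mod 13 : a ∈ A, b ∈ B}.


Work in Z/13Z: reduce every sum a + b modulo 13.
Enumerate all 8 pairs:
a = 6: 6+6=12, 6+9=2
a = 7: 7+6=0, 7+9=3
a = 8: 8+6=1, 8+9=4
a = 10: 10+6=3, 10+9=6
Distinct residues collected: {0, 1, 2, 3, 4, 6, 12}
|A + B| = 7 (out of 13 total residues).

A + B = {0, 1, 2, 3, 4, 6, 12}


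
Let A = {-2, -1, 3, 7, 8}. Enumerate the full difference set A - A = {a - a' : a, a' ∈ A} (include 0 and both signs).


A - A = {a - a' : a, a' ∈ A}.
Compute a - a' for each ordered pair (a, a'):
a = -2: -2--2=0, -2--1=-1, -2-3=-5, -2-7=-9, -2-8=-10
a = -1: -1--2=1, -1--1=0, -1-3=-4, -1-7=-8, -1-8=-9
a = 3: 3--2=5, 3--1=4, 3-3=0, 3-7=-4, 3-8=-5
a = 7: 7--2=9, 7--1=8, 7-3=4, 7-7=0, 7-8=-1
a = 8: 8--2=10, 8--1=9, 8-3=5, 8-7=1, 8-8=0
Collecting distinct values (and noting 0 appears from a-a):
A - A = {-10, -9, -8, -5, -4, -1, 0, 1, 4, 5, 8, 9, 10}
|A - A| = 13

A - A = {-10, -9, -8, -5, -4, -1, 0, 1, 4, 5, 8, 9, 10}
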